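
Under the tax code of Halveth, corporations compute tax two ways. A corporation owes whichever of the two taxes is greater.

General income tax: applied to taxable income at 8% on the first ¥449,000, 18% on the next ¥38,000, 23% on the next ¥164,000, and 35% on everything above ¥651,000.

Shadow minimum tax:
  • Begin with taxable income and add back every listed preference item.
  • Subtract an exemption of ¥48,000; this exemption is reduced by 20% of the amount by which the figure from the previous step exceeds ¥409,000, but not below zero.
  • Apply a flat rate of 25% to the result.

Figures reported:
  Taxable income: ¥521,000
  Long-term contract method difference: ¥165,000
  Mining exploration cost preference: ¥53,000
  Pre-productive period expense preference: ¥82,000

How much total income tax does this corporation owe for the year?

Shadow minimum tax:
  Adjusted income: ¥521,000 + ¥165,000 + ¥53,000 + ¥82,000 = ¥821,000
  Exemption: 20% × (¥821,000 − ¥409,000) = ¥82,400 ≥ ¥48,000, so the exemption is fully phased out
  Base: ¥821,000 − ¥0 = ¥821,000
  ¥821,000 × 25% = ¥205,250

General income tax:
  ¥449,000 × 8% = ¥35,920
  ¥38,000 × 18% = ¥6,840
  ¥34,000 × 23% = ¥7,820
  → ¥50,580

¥205,250 > ¥50,580, so the shadow minimum tax is the binding amount.

¥205,250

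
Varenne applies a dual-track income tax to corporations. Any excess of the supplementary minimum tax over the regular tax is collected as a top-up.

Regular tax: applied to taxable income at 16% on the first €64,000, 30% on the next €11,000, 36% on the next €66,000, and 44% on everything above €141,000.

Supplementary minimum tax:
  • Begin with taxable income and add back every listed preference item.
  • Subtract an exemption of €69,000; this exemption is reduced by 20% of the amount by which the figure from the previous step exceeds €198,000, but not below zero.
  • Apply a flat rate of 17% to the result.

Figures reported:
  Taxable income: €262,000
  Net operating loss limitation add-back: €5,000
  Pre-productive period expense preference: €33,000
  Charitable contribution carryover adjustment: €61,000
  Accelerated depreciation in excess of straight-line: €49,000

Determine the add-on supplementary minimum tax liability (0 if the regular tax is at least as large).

€0

Regular tax:
  €64,000 × 16% = €10,240
  €11,000 × 30% = €3,300
  €66,000 × 36% = €23,760
  €121,000 × 44% = €53,240
  → €90,540

Supplementary minimum tax:
  Adjusted income: €262,000 + €5,000 + €33,000 + €61,000 + €49,000 = €410,000
  Exemption: €69,000 − 20% × (€410,000 − €198,000) = €69,000 − €42,400 = €26,600
  Base: €410,000 − €26,600 = €383,400
  €383,400 × 17% = €65,178

€65,178 ≤ €90,540, so no add-on is due.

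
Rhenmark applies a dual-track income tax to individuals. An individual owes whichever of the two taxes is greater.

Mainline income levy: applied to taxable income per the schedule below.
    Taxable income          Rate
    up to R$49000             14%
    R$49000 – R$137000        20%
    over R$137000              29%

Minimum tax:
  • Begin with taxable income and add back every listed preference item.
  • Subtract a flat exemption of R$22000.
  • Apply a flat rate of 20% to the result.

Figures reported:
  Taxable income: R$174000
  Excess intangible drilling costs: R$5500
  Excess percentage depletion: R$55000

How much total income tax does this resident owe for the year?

Minimum tax:
  Adjusted income: R$174000 + R$5500 + R$55000 = R$234500
  Less exemption R$22000 → base R$212500
  R$212500 × 20% = R$42500

Mainline income levy:
  R$49000 × 14% = R$6860
  R$88000 × 20% = R$17600
  R$37000 × 29% = R$10730
  → R$35190

R$42500 > R$35190, so the minimum tax is the binding amount.

R$42500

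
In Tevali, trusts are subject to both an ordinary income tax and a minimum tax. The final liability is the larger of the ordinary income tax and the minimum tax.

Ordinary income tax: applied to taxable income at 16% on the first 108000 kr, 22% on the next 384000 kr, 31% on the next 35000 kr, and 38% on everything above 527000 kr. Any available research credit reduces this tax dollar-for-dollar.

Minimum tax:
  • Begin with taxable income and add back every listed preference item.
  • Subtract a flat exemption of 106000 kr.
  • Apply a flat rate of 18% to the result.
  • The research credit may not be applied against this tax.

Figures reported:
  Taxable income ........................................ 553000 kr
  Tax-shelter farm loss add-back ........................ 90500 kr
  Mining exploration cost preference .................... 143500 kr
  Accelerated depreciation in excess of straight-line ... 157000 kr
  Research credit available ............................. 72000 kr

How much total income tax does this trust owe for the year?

150840 kr

Ordinary income tax:
  108000 kr × 16% = 17280 kr
  384000 kr × 22% = 84480 kr
  35000 kr × 31% = 10850 kr
  26000 kr × 38% = 9880 kr
  → 122490 kr
  Less research credit 72000 kr → 50490 kr

Minimum tax:
  Adjusted income: 553000 kr + 90500 kr + 143500 kr + 157000 kr = 944000 kr
  Less exemption 106000 kr → base 838000 kr
  838000 kr × 18% = 150840 kr

150840 kr > 50490 kr, so the minimum tax is the binding amount.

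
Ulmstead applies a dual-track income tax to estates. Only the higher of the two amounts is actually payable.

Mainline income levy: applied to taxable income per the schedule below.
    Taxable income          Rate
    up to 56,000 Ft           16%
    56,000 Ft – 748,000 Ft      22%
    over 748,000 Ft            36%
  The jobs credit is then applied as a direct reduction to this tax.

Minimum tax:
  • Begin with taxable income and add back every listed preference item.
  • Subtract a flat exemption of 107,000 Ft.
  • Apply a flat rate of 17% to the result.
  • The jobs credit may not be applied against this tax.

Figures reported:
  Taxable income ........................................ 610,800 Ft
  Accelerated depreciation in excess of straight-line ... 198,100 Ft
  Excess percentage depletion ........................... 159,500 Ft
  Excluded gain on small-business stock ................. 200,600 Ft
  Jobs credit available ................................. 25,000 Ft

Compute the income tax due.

180,540 Ft

Minimum tax:
  Adjusted income: 610,800 Ft + 198,100 Ft + 159,500 Ft + 200,600 Ft = 1,169,000 Ft
  Less exemption 107,000 Ft → base 1,062,000 Ft
  1,062,000 Ft × 17% = 180,540 Ft

Mainline income levy:
  56,000 Ft × 16% = 8,960 Ft
  554,800 Ft × 22% = 122,056 Ft
  → 131,016 Ft
  Less jobs credit 25,000 Ft → 106,016 Ft

180,540 Ft > 106,016 Ft, so the minimum tax is the binding amount.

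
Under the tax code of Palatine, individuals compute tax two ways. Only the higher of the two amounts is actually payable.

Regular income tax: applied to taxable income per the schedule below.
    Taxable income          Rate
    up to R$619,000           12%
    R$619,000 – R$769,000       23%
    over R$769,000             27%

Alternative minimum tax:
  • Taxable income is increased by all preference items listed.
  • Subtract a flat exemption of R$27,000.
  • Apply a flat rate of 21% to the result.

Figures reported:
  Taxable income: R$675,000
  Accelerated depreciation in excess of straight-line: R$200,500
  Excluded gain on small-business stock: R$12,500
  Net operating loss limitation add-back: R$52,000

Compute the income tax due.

R$191,730

Regular income tax:
  R$619,000 × 12% = R$74,280
  R$56,000 × 23% = R$12,880
  → R$87,160

Alternative minimum tax:
  Adjusted income: R$675,000 + R$200,500 + R$12,500 + R$52,000 = R$940,000
  Less exemption R$27,000 → base R$913,000
  R$913,000 × 21% = R$191,730

R$191,730 > R$87,160, so the alternative minimum tax is the binding amount.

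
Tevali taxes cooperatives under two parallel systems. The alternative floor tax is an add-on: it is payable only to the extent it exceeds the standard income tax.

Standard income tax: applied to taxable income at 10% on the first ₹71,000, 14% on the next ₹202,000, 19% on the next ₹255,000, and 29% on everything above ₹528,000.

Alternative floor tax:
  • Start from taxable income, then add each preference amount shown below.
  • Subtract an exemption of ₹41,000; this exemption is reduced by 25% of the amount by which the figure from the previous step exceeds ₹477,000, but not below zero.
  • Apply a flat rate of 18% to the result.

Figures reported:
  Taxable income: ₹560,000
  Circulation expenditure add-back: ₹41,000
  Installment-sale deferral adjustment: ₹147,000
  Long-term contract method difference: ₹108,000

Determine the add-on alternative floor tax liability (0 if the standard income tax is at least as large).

₹60,970

Alternative floor tax:
  Adjusted income: ₹560,000 + ₹41,000 + ₹147,000 + ₹108,000 = ₹856,000
  Exemption: 25% × (₹856,000 − ₹477,000) = ₹94,750 ≥ ₹41,000, so the exemption is fully phased out
  Base: ₹856,000 − ₹0 = ₹856,000
  ₹856,000 × 18% = ₹154,080

Standard income tax:
  ₹71,000 × 10% = ₹7,100
  ₹202,000 × 14% = ₹28,280
  ₹255,000 × 19% = ₹48,450
  ₹32,000 × 29% = ₹9,280
  → ₹93,110

Excess of alternative floor tax over standard income tax: ₹154,080 − ₹93,110 = ₹60,970.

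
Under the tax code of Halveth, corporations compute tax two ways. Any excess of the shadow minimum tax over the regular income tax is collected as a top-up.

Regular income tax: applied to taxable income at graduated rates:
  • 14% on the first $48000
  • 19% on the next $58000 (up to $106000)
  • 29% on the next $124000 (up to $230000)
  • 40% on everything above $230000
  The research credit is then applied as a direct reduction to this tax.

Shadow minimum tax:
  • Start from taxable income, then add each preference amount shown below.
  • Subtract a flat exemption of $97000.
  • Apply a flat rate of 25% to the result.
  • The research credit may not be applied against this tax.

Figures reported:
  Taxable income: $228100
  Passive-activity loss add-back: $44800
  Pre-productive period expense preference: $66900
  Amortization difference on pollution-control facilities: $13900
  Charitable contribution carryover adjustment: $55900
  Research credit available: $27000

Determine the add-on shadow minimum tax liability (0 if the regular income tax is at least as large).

$52001

Regular income tax:
  $48000 × 14% = $6720
  $58000 × 19% = $11020
  $122100 × 29% = $35409
  → $53149
  Less research credit $27000 → $26149

Shadow minimum tax:
  Adjusted income: $228100 + $44800 + $66900 + $13900 + $55900 = $409600
  Less exemption $97000 → base $312600
  $312600 × 25% = $78150

Excess of shadow minimum tax over regular income tax: $78150 − $26149 = $52001.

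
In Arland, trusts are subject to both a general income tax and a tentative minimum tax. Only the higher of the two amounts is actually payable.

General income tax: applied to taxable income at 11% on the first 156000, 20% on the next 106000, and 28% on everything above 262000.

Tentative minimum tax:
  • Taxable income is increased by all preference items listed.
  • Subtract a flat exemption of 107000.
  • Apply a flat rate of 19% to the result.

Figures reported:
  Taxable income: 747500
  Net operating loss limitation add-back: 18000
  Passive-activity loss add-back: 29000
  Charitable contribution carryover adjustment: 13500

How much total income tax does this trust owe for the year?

General income tax:
  156000 × 11% = 17160
  106000 × 20% = 21200
  485500 × 28% = 135940
  → 174300

Tentative minimum tax:
  Adjusted income: 747500 + 18000 + 29000 + 13500 = 808000
  Less exemption 107000 → base 701000
  701000 × 19% = 133190

174300 > 133190, so the general income tax governs.

174300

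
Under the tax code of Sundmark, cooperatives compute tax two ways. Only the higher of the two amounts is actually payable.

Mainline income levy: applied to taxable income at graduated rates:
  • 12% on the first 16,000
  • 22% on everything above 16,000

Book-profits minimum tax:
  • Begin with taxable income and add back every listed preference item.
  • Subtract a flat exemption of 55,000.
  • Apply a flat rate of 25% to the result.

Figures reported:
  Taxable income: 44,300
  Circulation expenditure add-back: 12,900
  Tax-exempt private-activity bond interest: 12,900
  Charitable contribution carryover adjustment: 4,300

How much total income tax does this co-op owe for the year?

8,146

Mainline income levy:
  16,000 × 12% = 1,920
  28,300 × 22% = 6,226
  → 8,146

Book-profits minimum tax:
  Adjusted income: 44,300 + 12,900 + 12,900 + 4,300 = 74,400
  Less exemption 55,000 → base 19,400
  19,400 × 25% = 4,850

8,146 > 4,850, so the mainline income levy governs.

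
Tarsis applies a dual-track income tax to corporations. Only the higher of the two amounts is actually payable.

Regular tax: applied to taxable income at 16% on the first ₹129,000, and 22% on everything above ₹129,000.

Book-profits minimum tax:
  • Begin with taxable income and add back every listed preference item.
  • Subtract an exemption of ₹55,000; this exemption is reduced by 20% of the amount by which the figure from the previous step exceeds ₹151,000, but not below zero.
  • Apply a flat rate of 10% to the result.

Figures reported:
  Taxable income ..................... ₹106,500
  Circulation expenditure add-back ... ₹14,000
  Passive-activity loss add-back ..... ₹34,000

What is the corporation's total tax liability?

₹17,040

Regular tax:
  ₹106,500 × 16% = ₹17,040

Book-profits minimum tax:
  Adjusted income: ₹106,500 + ₹14,000 + ₹34,000 = ₹154,500
  Exemption: ₹55,000 − 20% × (₹154,500 − ₹151,000) = ₹55,000 − ₹700 = ₹54,300
  Base: ₹154,500 − ₹54,300 = ₹100,200
  ₹100,200 × 10% = ₹10,020

₹17,040 > ₹10,020, so the regular tax governs.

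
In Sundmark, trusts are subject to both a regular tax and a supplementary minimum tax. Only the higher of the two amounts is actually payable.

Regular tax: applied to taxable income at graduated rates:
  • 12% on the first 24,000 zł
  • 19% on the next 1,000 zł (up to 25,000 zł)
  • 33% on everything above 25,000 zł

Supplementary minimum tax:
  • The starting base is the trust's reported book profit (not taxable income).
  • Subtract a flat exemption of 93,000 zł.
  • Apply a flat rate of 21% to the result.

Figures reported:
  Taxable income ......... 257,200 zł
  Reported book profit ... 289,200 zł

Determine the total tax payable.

Regular tax:
  24,000 zł × 12% = 2,880 zł
  1,000 zł × 19% = 190 zł
  232,200 zł × 33% = 76,626 zł
  → 79,696 zł

Supplementary minimum tax:
  Base (reported book profit): 289,200 zł
  Less exemption 93,000 zł → base 196,200 zł
  196,200 zł × 21% = 41,202 zł

79,696 zł > 41,202 zł, so the regular tax governs.

79,696 zł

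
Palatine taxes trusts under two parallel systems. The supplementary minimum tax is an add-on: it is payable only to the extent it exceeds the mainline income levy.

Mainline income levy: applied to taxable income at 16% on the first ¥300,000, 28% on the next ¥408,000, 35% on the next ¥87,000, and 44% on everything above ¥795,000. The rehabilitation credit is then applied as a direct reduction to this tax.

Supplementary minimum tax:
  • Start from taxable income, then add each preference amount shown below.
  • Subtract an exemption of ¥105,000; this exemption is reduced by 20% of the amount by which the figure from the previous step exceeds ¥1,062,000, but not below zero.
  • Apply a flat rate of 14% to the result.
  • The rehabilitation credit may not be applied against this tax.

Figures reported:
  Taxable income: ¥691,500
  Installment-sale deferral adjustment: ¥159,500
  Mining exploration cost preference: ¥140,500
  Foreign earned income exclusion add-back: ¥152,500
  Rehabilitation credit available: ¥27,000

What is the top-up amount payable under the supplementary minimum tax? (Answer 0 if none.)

¥17,136

Supplementary minimum tax:
  Adjusted income: ¥691,500 + ¥159,500 + ¥140,500 + ¥152,500 = ¥1,144,000
  Exemption: ¥105,000 − 20% × (¥1,144,000 − ¥1,062,000) = ¥105,000 − ¥16,400 = ¥88,600
  Base: ¥1,144,000 − ¥88,600 = ¥1,055,400
  ¥1,055,400 × 14% = ¥147,756

Mainline income levy:
  ¥300,000 × 16% = ¥48,000
  ¥391,500 × 28% = ¥109,620
  → ¥157,620
  Less rehabilitation credit ¥27,000 → ¥130,620

Excess of supplementary minimum tax over mainline income levy: ¥147,756 − ¥130,620 = ¥17,136.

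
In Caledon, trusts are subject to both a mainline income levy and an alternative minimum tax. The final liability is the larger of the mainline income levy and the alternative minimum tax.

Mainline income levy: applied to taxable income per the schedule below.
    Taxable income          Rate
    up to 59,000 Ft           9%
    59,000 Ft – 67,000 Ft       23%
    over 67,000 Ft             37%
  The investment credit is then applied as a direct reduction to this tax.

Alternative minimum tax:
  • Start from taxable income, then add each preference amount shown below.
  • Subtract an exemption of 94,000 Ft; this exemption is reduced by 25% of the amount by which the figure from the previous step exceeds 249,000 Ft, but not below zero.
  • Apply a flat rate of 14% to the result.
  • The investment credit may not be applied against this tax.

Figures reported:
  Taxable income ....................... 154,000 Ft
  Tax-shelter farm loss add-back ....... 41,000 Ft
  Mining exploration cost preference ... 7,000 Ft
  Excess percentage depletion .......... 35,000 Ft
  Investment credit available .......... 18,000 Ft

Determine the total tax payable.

21,340 Ft

Mainline income levy:
  59,000 Ft × 9% = 5,310 Ft
  8,000 Ft × 23% = 1,840 Ft
  87,000 Ft × 37% = 32,190 Ft
  → 39,340 Ft
  Less investment credit 18,000 Ft → 21,340 Ft

Alternative minimum tax:
  Adjusted income: 154,000 Ft + 41,000 Ft + 7,000 Ft + 35,000 Ft = 237,000 Ft
  Exemption: 237,000 Ft ≤ 249,000 Ft, so full 94,000 Ft applies
  Base: 237,000 Ft − 94,000 Ft = 143,000 Ft
  143,000 Ft × 14% = 20,020 Ft

21,340 Ft > 20,020 Ft, so the mainline income levy governs.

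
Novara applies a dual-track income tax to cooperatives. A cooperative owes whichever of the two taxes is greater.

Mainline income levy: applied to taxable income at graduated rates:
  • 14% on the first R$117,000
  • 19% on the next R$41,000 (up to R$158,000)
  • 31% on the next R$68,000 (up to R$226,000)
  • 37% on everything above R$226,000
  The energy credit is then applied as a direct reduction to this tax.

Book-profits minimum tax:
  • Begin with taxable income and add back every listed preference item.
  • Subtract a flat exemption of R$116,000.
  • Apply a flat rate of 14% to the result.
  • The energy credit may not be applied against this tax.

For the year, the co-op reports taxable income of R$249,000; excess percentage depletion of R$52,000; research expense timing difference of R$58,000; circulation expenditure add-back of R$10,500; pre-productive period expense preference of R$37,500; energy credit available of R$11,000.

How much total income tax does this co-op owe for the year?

Book-profits minimum tax:
  Adjusted income: R$249,000 + R$52,000 + R$58,000 + R$10,500 + R$37,500 = R$407,000
  Less exemption R$116,000 → base R$291,000
  R$291,000 × 14% = R$40,740

Mainline income levy:
  R$117,000 × 14% = R$16,380
  R$41,000 × 19% = R$7,790
  R$68,000 × 31% = R$21,080
  R$23,000 × 37% = R$8,510
  → R$53,760
  Less energy credit R$11,000 → R$42,760

R$42,760 > R$40,740, so the mainline income levy governs.

R$42,760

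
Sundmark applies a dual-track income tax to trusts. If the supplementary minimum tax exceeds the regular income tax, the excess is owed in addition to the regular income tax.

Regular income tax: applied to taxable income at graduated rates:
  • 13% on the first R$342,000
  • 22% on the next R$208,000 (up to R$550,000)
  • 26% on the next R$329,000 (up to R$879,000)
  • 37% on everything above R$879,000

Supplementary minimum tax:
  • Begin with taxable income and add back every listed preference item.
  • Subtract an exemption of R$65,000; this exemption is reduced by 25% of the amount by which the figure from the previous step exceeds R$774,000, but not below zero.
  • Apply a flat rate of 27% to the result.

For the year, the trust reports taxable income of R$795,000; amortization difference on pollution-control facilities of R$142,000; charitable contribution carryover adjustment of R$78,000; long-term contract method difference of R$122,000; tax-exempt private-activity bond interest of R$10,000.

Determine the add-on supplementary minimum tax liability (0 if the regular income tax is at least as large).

R$155,770

Regular income tax:
  R$342,000 × 13% = R$44,460
  R$208,000 × 22% = R$45,760
  R$245,000 × 26% = R$63,700
  → R$153,920

Supplementary minimum tax:
  Adjusted income: R$795,000 + R$142,000 + R$78,000 + R$122,000 + R$10,000 = R$1,147,000
  Exemption: 25% × (R$1,147,000 − R$774,000) = R$93,250 ≥ R$65,000, so the exemption is fully phased out
  Base: R$1,147,000 − R$0 = R$1,147,000
  R$1,147,000 × 27% = R$309,690

Excess of supplementary minimum tax over regular income tax: R$309,690 − R$153,920 = R$155,770.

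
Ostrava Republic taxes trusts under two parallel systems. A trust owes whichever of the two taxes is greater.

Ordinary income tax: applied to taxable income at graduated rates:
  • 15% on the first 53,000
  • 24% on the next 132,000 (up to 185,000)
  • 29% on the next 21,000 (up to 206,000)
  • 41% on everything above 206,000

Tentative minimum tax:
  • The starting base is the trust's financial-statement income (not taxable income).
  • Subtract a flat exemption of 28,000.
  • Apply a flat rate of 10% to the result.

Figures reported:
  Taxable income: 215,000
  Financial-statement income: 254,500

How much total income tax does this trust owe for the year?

49,410

Ordinary income tax:
  53,000 × 15% = 7,950
  132,000 × 24% = 31,680
  21,000 × 29% = 6,090
  9,000 × 41% = 3,690
  → 49,410

Tentative minimum tax:
  Base (financial-statement income): 254,500
  Less exemption 28,000 → base 226,500
  226,500 × 10% = 22,650

49,410 > 22,650, so the ordinary income tax governs.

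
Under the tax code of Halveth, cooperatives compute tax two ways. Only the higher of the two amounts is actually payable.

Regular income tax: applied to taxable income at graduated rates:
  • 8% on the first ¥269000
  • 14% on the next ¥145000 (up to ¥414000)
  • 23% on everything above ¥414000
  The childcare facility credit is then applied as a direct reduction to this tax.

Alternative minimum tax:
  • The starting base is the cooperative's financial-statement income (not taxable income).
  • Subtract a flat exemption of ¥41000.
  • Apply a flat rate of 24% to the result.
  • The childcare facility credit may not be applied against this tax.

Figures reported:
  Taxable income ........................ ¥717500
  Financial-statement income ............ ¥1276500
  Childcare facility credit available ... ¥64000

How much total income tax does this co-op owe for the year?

Regular income tax:
  ¥269000 × 8% = ¥21520
  ¥145000 × 14% = ¥20300
  ¥303500 × 23% = ¥69805
  → ¥111625
  Less childcare facility credit ¥64000 → ¥47625

Alternative minimum tax:
  Base (financial-statement income): ¥1276500
  Less exemption ¥41000 → base ¥1235500
  ¥1235500 × 24% = ¥296520

¥296520 > ¥47625, so the alternative minimum tax is the binding amount.

¥296520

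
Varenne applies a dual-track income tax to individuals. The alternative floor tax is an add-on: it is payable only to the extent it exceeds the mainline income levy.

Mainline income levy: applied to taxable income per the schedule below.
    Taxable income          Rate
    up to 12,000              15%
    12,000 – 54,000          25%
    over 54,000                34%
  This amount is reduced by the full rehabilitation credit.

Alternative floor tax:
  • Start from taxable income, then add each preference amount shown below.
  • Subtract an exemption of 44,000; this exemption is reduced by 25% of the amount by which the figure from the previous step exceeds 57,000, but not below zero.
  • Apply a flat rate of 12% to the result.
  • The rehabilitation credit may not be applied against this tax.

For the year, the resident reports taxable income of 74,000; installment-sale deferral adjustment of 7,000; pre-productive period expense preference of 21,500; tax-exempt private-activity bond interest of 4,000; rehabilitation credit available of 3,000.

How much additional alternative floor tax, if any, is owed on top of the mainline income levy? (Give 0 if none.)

0

Mainline income levy:
  12,000 × 15% = 1,800
  42,000 × 25% = 10,500
  20,000 × 34% = 6,800
  → 19,100
  Less rehabilitation credit 3,000 → 16,100

Alternative floor tax:
  Adjusted income: 74,000 + 7,000 + 21,500 + 4,000 = 106,500
  Exemption: 44,000 − 25% × (106,500 − 57,000) = 44,000 − 12,375 = 31,625
  Base: 106,500 − 31,625 = 74,875
  74,875 × 12% = 8,985

8,985 ≤ 16,100, so no add-on is due.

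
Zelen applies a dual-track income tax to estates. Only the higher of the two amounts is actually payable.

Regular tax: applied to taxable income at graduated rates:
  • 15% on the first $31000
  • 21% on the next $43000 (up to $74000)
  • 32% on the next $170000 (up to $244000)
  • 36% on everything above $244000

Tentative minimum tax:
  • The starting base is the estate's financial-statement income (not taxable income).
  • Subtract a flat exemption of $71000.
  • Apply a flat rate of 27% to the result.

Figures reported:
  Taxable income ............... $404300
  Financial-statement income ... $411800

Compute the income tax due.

Tentative minimum tax:
  Base (financial-statement income): $411800
  Less exemption $71000 → base $340800
  $340800 × 27% = $92016

Regular tax:
  $31000 × 15% = $4650
  $43000 × 21% = $9030
  $170000 × 32% = $54400
  $160300 × 36% = $57708
  → $125788

$125788 > $92016, so the regular tax governs.

$125788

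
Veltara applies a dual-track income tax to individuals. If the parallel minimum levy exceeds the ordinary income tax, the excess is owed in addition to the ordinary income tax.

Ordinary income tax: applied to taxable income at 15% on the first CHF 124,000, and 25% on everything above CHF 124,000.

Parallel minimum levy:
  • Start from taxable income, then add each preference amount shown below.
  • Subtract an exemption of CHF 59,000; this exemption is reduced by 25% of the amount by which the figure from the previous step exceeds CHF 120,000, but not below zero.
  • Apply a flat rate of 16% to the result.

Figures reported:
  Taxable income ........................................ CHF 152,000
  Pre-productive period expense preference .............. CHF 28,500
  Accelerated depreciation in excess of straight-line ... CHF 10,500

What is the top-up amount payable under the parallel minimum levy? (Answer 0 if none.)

CHF 0

Parallel minimum levy:
  Adjusted income: CHF 152,000 + CHF 28,500 + CHF 10,500 = CHF 191,000
  Exemption: CHF 59,000 − 25% × (CHF 191,000 − CHF 120,000) = CHF 59,000 − CHF 17,750 = CHF 41,250
  Base: CHF 191,000 − CHF 41,250 = CHF 149,750
  CHF 149,750 × 16% = CHF 23,960

Ordinary income tax:
  CHF 124,000 × 15% = CHF 18,600
  CHF 28,000 × 25% = CHF 7,000
  → CHF 25,600

CHF 23,960 ≤ CHF 25,600, so no add-on is due.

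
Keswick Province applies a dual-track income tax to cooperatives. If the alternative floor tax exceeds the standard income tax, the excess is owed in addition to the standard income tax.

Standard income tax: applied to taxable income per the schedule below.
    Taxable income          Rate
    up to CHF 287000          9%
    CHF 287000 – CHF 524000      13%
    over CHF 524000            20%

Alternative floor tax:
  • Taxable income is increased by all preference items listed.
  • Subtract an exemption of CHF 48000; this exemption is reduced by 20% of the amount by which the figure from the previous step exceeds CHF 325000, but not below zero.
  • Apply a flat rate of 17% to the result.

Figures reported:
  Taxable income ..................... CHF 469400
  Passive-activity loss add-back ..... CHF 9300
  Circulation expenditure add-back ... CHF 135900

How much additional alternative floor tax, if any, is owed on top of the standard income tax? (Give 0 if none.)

Alternative floor tax:
  Adjusted income: CHF 469400 + CHF 9300 + CHF 135900 = CHF 614600
  Exemption: 20% × (CHF 614600 − CHF 325000) = CHF 57920 ≥ CHF 48000, so the exemption is fully phased out
  Base: CHF 614600 − CHF 0 = CHF 614600
  CHF 614600 × 17% = CHF 104482

Standard income tax:
  CHF 287000 × 9% = CHF 25830
  CHF 182400 × 13% = CHF 23712
  → CHF 49542

Excess of alternative floor tax over standard income tax: CHF 104482 − CHF 49542 = CHF 54940.

CHF 54940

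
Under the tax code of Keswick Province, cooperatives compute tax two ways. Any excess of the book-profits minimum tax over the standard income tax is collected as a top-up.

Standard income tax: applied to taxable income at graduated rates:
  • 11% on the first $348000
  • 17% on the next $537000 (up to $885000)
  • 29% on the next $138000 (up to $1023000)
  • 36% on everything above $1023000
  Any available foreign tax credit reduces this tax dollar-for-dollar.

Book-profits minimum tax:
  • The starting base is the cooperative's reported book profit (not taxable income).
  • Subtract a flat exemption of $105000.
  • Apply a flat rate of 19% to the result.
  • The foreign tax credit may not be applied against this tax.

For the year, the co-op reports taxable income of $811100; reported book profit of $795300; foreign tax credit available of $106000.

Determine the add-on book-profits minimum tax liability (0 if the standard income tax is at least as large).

$120150

Book-profits minimum tax:
  Base (reported book profit): $795300
  Less exemption $105000 → base $690300
  $690300 × 19% = $131157

Standard income tax:
  $348000 × 11% = $38280
  $463100 × 17% = $78727
  → $117007
  Less foreign tax credit $106000 → $11007

Excess of book-profits minimum tax over standard income tax: $131157 − $11007 = $120150.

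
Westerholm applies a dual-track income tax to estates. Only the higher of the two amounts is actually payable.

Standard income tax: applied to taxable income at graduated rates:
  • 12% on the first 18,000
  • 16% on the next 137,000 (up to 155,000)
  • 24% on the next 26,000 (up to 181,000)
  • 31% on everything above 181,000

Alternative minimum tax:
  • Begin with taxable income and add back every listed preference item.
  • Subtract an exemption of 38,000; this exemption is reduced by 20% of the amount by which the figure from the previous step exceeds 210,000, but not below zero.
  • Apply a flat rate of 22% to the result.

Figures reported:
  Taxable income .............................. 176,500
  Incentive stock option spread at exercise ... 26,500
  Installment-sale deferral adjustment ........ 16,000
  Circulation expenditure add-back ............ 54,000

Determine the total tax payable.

54,472

Standard income tax:
  18,000 × 12% = 2,160
  137,000 × 16% = 21,920
  21,500 × 24% = 5,160
  → 29,240

Alternative minimum tax:
  Adjusted income: 176,500 + 26,500 + 16,000 + 54,000 = 273,000
  Exemption: 38,000 − 20% × (273,000 − 210,000) = 38,000 − 12,600 = 25,400
  Base: 273,000 − 25,400 = 247,600
  247,600 × 22% = 54,472

54,472 > 29,240, so the alternative minimum tax is the binding amount.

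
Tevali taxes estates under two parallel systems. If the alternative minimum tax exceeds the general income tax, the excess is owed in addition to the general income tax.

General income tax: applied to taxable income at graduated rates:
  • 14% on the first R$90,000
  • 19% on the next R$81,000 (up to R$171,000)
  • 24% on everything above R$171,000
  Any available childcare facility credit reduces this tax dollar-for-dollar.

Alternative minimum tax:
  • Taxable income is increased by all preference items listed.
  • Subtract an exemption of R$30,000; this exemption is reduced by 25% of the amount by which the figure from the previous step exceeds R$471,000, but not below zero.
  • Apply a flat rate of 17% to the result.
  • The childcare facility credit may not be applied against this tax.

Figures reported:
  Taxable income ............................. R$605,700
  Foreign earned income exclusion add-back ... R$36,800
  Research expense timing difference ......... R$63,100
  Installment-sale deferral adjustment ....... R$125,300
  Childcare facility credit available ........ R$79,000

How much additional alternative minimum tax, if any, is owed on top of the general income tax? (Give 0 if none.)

Alternative minimum tax:
  Adjusted income: R$605,700 + R$36,800 + R$63,100 + R$125,300 = R$830,900
  Exemption: 25% × (R$830,900 − R$471,000) = R$89,975 ≥ R$30,000, so the exemption is fully phased out
  Base: R$830,900 − R$0 = R$830,900
  R$830,900 × 17% = R$141,253

General income tax:
  R$90,000 × 14% = R$12,600
  R$81,000 × 19% = R$15,390
  R$434,700 × 24% = R$104,328
  → R$132,318
  Less childcare facility credit R$79,000 → R$53,318

Excess of alternative minimum tax over general income tax: R$141,253 − R$53,318 = R$87,935.

R$87,935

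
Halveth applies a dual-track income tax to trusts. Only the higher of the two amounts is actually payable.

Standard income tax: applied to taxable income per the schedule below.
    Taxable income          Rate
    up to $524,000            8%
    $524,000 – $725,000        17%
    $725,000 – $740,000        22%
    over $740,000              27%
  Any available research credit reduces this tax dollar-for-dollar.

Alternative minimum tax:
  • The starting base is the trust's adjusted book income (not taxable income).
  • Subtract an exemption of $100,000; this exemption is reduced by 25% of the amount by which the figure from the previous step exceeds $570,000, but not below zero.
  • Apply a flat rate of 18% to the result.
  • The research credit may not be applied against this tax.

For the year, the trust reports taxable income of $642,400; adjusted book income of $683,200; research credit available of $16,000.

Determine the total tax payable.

$110,070

Standard income tax:
  $524,000 × 8% = $41,920
  $118,400 × 17% = $20,128
  → $62,048
  Less research credit $16,000 → $46,048

Alternative minimum tax:
  Base (adjusted book income): $683,200
  Exemption: $100,000 − 25% × ($683,200 − $570,000) = $100,000 − $28,300 = $71,700
  Base: $683,200 − $71,700 = $611,500
  $611,500 × 18% = $110,070

$110,070 > $46,048, so the alternative minimum tax is the binding amount.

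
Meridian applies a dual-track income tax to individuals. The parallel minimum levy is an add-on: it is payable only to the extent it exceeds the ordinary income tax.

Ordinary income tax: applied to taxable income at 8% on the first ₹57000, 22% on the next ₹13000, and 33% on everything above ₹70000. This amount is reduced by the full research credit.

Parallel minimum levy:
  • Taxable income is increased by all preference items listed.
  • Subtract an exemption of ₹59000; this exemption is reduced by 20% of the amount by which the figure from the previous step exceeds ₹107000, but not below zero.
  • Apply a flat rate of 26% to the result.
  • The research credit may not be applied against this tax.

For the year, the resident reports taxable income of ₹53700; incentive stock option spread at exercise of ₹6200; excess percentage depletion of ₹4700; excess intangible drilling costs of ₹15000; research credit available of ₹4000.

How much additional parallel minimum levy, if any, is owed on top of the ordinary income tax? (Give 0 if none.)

Ordinary income tax:
  ₹53700 × 8% = ₹4296
  Less research credit ₹4000 → ₹296

Parallel minimum levy:
  Adjusted income: ₹53700 + ₹6200 + ₹4700 + ₹15000 = ₹79600
  Exemption: ₹79600 ≤ ₹107000, so full ₹59000 applies
  Base: ₹79600 − ₹59000 = ₹20600
  ₹20600 × 26% = ₹5356

Excess of parallel minimum levy over ordinary income tax: ₹5356 − ₹296 = ₹5060.

₹5060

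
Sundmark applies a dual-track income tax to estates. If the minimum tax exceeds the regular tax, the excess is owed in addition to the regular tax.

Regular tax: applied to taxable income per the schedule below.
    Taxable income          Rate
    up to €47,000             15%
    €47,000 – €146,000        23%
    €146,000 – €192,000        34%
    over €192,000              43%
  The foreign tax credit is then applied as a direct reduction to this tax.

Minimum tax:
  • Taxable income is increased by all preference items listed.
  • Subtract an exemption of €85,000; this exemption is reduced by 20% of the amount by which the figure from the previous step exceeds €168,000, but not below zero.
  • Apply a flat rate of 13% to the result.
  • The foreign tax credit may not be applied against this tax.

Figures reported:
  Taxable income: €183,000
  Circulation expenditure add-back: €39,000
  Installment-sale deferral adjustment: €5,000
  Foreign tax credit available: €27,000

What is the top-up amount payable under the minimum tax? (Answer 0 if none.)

€4,594

Minimum tax:
  Adjusted income: €183,000 + €39,000 + €5,000 = €227,000
  Exemption: €85,000 − 20% × (€227,000 − €168,000) = €85,000 − €11,800 = €73,200
  Base: €227,000 − €73,200 = €153,800
  €153,800 × 13% = €19,994

Regular tax:
  €47,000 × 15% = €7,050
  €99,000 × 23% = €22,770
  €37,000 × 34% = €12,580
  → €42,400
  Less foreign tax credit €27,000 → €15,400

Excess of minimum tax over regular tax: €19,994 − €15,400 = €4,594.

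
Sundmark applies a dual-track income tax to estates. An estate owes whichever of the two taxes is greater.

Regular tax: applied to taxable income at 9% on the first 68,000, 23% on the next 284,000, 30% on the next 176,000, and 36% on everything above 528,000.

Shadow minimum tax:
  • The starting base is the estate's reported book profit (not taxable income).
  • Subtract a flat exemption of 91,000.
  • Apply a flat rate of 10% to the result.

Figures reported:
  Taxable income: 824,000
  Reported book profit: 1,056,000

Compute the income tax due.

230,800

Regular tax:
  68,000 × 9% = 6,120
  284,000 × 23% = 65,320
  176,000 × 30% = 52,800
  296,000 × 36% = 106,560
  → 230,800

Shadow minimum tax:
  Base (reported book profit): 1,056,000
  Less exemption 91,000 → base 965,000
  965,000 × 10% = 96,500

230,800 > 96,500, so the regular tax governs.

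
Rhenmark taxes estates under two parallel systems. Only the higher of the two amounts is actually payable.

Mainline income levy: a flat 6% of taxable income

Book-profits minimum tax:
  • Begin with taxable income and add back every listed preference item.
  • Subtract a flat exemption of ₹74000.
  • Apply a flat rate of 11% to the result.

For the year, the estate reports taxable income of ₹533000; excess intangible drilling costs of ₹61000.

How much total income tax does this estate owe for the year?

₹57200

Book-profits minimum tax:
  Adjusted income: ₹533000 + ₹61000 = ₹594000
  Less exemption ₹74000 → base ₹520000
  ₹520000 × 11% = ₹57200

Mainline income levy:
  ₹533000 × 6% = ₹31980

₹57200 > ₹31980, so the book-profits minimum tax is the binding amount.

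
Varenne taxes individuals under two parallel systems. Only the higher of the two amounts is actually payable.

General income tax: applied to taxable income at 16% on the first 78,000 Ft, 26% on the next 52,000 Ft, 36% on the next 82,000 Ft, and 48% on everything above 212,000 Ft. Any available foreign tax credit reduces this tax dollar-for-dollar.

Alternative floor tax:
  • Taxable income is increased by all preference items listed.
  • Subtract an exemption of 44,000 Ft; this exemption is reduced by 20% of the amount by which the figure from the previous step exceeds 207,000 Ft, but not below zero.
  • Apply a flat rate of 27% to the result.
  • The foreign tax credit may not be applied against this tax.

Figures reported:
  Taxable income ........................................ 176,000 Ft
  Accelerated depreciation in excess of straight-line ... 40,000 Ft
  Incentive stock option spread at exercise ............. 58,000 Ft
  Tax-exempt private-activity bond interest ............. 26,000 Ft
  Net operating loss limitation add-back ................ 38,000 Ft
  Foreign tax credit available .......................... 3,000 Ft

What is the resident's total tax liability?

Alternative floor tax:
  Adjusted income: 176,000 Ft + 40,000 Ft + 58,000 Ft + 26,000 Ft + 38,000 Ft = 338,000 Ft
  Exemption: 44,000 Ft − 20% × (338,000 Ft − 207,000 Ft) = 44,000 Ft − 26,200 Ft = 17,800 Ft
  Base: 338,000 Ft − 17,800 Ft = 320,200 Ft
  320,200 Ft × 27% = 86,454 Ft

General income tax:
  78,000 Ft × 16% = 12,480 Ft
  52,000 Ft × 26% = 13,520 Ft
  46,000 Ft × 36% = 16,560 Ft
  → 42,560 Ft
  Less foreign tax credit 3,000 Ft → 39,560 Ft

86,454 Ft > 39,560 Ft, so the alternative floor tax is the binding amount.

86,454 Ft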